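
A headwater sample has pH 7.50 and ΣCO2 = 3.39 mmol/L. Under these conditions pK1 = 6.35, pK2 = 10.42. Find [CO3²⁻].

α₂ = 1 / (1 + [H⁺]/K2 + [H⁺]²/(K1K2)) = 1 / (1 + 10^+2.92 + 10^+1.77)
   = 1 / (1 + 831.76 + 58.884) = 1/891.65 = 0.001122
[CO3²⁻] = α₂ × DIC = 0.001122 × 3.39 = 0.00380 mmol/L = 3.80 μmol/L

[CO3²⁻] = 3.80 μmol/L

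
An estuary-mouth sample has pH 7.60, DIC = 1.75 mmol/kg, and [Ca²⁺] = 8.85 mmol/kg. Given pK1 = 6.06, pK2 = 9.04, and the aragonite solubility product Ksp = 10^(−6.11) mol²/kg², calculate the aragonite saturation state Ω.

Ω = 0.680

α₂ = 1 / (1 + [H⁺]/K2 + [H⁺]²/(K1K2)) = 1 / (1 + 10^+1.44 + 10^-0.10)
   = 1 / (1 + 27.542 + 0.79433) = 1/29.337 = 0.03409
[CO3²⁻] = α₂ × DIC = 0.03409 × 1.75 = 0.05965 mmol/kg
Ksp = 10^(−6.11) = 7.762×10^-7
Ω = [Ca²⁺][CO3²⁻]/Ksp = (8.85×10^-3)(5.965×10^-5) / 7.762×10^-7 = 0.680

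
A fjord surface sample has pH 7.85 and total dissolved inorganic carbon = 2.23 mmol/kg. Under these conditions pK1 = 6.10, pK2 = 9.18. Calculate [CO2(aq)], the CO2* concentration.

α₀ = 1 / (1 + K1/[H⁺] + K1K2/[H⁺]²) = 1 / (1 + 10^+1.75 + 10^+0.42)
   = 1 / (1 + 56.234 + 2.6303) = 1/59.864 = 0.01670
[CO2*] = α₀ × DIC = 0.01670 × 2.23 = 0.0373 mmol/kg

[CO2*] = 0.0373 mmol/kg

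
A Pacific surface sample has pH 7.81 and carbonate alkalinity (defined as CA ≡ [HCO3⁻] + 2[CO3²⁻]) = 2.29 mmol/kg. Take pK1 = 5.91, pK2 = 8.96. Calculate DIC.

CA = [HCO3⁻] + 2[CO3²⁻] = (α₁ + 2α₂)·DIC
At pH 7.81: [H⁺]/K1 = 10^-1.90 = 0.012589, K2/[H⁺] = 10^-1.15 = 0.070795
α₁ = 1/(1 + 0.012589 + 0.070795) = 1/1.0834 = 0.9230; α₂ = α₁·K2/[H⁺] = 0.06535
α₁ + 2α₂ = 1.0537
DIC = CA / (α₁ + 2α₂) = 2.29 / 1.0537 = 2.17 mmol/kg

DIC = 2.17 mmol/kg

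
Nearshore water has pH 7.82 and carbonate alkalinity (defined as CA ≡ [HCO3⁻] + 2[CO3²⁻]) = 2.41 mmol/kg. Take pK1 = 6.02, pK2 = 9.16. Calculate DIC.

DIC = 2.34 mmol/kg

CA = [HCO3⁻] + 2[CO3²⁻] = (α₁ + 2α₂)·DIC
At pH 7.82: [H⁺]/K1 = 10^-1.80 = 0.015849, K2/[H⁺] = 10^-1.34 = 0.045709
α₁ = 1/(1 + 0.015849 + 0.045709) = 1/1.0616 = 0.9420; α₂ = α₁·K2/[H⁺] = 0.04306
α₁ + 2α₂ = 1.0281
DIC = CA / (α₁ + 2α₂) = 2.41 / 1.0281 = 2.34 mmol/kg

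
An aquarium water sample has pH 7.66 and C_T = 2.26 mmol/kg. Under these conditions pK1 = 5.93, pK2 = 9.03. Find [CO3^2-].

[CO3²⁻] = 0.0908 mmol/kg

α₂ = 1 / (1 + [H⁺]/K2 + [H⁺]²/(K1K2)) = 1 / (1 + 10^+1.37 + 10^-0.36)
   = 1 / (1 + 23.442 + 0.43652) = 1/24.879 = 0.04019
[CO3²⁻] = α₂ × DIC = 0.04019 × 2.26 = 0.0908 mmol/kg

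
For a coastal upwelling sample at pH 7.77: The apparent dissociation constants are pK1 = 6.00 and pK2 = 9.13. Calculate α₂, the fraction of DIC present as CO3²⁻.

α₂ = 1 / (1 + [H⁺]/K2 + [H⁺]²/(K1K2)) = 1 / (1 + 10^+1.36 + 10^-0.41)
   = 1 / (1 + 22.909 + 0.38905) = 1/24.298 = 0.04116

α₂ = 0.0412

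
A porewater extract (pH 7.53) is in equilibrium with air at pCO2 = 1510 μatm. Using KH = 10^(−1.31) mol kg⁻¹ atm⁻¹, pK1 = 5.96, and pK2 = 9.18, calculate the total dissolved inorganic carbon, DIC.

[CO2*] = KH · pCO2 = 10^(−1.31) × 1510×10^-6 = 7.396×10^-5 mol/kg
α₀ = 1/(1 + K1/[H⁺] + K1K2/[H⁺]²) = 1/(1 + 10^+1.57 + 10^-0.08) = 0.02565
DIC = [CO2*]/α₀ = 7.396×10^-5 / 0.02565 = 2.88 mmol/kg

DIC = 2.88 mmol/kg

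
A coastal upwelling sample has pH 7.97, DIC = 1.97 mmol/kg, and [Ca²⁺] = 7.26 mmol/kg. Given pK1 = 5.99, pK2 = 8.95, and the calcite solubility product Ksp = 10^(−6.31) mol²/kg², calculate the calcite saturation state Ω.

α₂ = 1 / (1 + [H⁺]/K2 + [H⁺]²/(K1K2)) = 1 / (1 + 10^+0.98 + 10^-1.00)
   = 1 / (1 + 9.5499 + 0.10000) = 1/10.650 = 0.09390
[CO3²⁻] = α₂ × DIC = 0.09390 × 1.97 = 0.1850 mmol/kg
Ksp = 10^(−6.31) = 4.898×10^-7
Ω = [Ca²⁺][CO3²⁻]/Ksp = (7.26×10^-3)(1.850×10^-4) / 4.898×10^-7 = 2.74

Ω = 2.74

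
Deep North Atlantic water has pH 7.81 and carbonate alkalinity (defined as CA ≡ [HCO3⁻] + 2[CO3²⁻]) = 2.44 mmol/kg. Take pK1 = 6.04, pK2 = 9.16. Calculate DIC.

DIC = 2.38 mmol/kg

CA = [HCO3⁻] + 2[CO3²⁻] = (α₁ + 2α₂)·DIC
At pH 7.81: [H⁺]/K1 = 10^-1.77 = 0.016982, K2/[H⁺] = 10^-1.35 = 0.044668
α₁ = 1/(1 + 0.016982 + 0.044668) = 1/1.0617 = 0.9419; α₂ = α₁·K2/[H⁺] = 0.04207
α₁ + 2α₂ = 1.0261
DIC = CA / (α₁ + 2α₂) = 2.44 / 1.0261 = 2.38 mmol/kg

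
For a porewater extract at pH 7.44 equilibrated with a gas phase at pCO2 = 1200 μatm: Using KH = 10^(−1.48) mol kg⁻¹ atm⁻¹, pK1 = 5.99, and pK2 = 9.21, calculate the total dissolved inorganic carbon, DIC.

DIC = 1.18 mmol/kg

[CO2*] = KH · pCO2 = 10^(−1.48) × 1200×10^-6 = 3.974×10^-5 mol/kg
α₀ = 1/(1 + K1/[H⁺] + K1K2/[H⁺]²) = 1/(1 + 10^+1.45 + 10^-0.32) = 0.03371
DIC = [CO2*]/α₀ = 3.974×10^-5 / 0.03371 = 1.18 mmol/kg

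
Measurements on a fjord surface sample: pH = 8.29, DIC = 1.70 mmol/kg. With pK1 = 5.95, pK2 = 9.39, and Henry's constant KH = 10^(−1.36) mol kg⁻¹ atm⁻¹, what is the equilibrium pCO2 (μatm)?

α₀ = 1 / (1 + K1/[H⁺] + K1K2/[H⁺]²) = 1 / (1 + 10^+2.34 + 10^+1.24)
   = 1 / (1 + 218.78 + 17.378) = 1/237.15 = 0.004217
[CO2*] = α₀ × DIC = 0.004217 × 1.70 = 0.007168 mmol/kg = 7.168 μmol/kg
pCO2 = [CO2*]/KH = 7.168×10^-6 / 4.365×10^-2 = 164 μatm

pCO2 = 164 μatm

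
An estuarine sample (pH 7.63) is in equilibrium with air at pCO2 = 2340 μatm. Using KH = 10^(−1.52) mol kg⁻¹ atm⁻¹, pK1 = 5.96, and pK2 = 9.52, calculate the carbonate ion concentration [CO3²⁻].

[CO3²⁻] = 0.0426 mmol/kg

[CO2*] = KH · pCO2 = 10^(−1.52) × 2340×10^-6 = 7.067×10^-5 mol/kg
α₀ = 1/(1 + K1/[H⁺] + K1K2/[H⁺]²) = 1/(1 + 10^+1.67 + 10^-0.22) = 0.02067
DIC = [CO2*]/α₀ = 7.067×10^-5 / 0.02067 = 3.419 mmol/kg
[CO3²⁻] = α₂·DIC; α₂ = 0.01246, so [CO3²⁻] = 0.01246 × 3.419 = 0.0426 mmol/kg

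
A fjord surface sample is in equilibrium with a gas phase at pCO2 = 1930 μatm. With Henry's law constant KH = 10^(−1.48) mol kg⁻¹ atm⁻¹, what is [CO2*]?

KH = 10^(−1.48) = 3.311×10^-2 mol kg⁻¹ atm⁻¹
[CO2*] = KH · pCO2 = 3.311×10^-2 × 1930×10^-6 atm = 6.39×10^-5 mol/kg

[CO2*] = 63.9 μmol/kg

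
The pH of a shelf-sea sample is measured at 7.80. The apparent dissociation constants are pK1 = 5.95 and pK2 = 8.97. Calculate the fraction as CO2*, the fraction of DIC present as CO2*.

α₀ = 0.0131

α₀ = 1 / (1 + K1/[H⁺] + K1K2/[H⁺]²) = 1 / (1 + 10^+1.85 + 10^+0.68)
   = 1 / (1 + 70.795 + 4.7863) = 1/76.581 = 0.01306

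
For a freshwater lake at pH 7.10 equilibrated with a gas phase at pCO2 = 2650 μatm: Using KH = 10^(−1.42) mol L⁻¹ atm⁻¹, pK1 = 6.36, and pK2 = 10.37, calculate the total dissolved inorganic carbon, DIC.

[CO2*] = KH · pCO2 = 10^(−1.42) × 2650×10^-6 = 1.008×10^-4 mol/L
α₀ = 1/(1 + K1/[H⁺] + K1K2/[H⁺]²) = 1/(1 + 10^+0.74 + 10^-2.53) = 0.1539
DIC = [CO2*]/α₀ = 1.008×10^-4 / 0.1539 = 0.655 mmol/L

DIC = 0.655 mmol/L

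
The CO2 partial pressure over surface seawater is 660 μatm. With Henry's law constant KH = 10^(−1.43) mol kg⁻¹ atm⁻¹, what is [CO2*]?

[CO2*] = 24.5 μmol/kg

KH = 10^(−1.43) = 3.715×10^-2 mol kg⁻¹ atm⁻¹
[CO2*] = KH · pCO2 = 3.715×10^-2 × 660×10^-6 atm = 2.45×10^-5 mol/kg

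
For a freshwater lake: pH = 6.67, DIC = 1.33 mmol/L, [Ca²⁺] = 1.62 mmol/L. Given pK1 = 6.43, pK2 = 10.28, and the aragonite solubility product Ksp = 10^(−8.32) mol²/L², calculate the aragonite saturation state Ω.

α₂ = 1 / (1 + [H⁺]/K2 + [H⁺]²/(K1K2)) = 1 / (1 + 10^+3.61 + 10^+3.37)
   = 1 / (1 + 4073.8 + 2344.2) = 1/6419.0 = 0.0001558
[CO3²⁻] = α₂ × DIC = 0.0001558 × 1.33 = 0.0002072 mmol/L = 0.2072 μmol/L
Ksp = 10^(−8.32) = 4.786×10^-9
Ω = [Ca²⁺][CO3²⁻]/Ksp = (1.62×10^-3)(2.072×10^-7) / 4.786×10^-9 = 0.0701

Ω = 0.0701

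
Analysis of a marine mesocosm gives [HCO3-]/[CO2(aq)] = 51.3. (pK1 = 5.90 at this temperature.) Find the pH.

pH = 7.61

From K1 = [H⁺][HCO3-]/[CO2(aq)]:  pH = pK1 + log₁₀([HCO3-]/[CO2(aq)])
log₁₀(51.3) = +1.710
pH = 5.90 + (+1.710) = 7.61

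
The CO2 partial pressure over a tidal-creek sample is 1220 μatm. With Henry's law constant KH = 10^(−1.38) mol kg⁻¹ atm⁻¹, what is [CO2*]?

KH = 10^(−1.38) = 4.169×10^-2 mol kg⁻¹ atm⁻¹
[CO2*] = KH · pCO2 = 4.169×10^-2 × 1220×10^-6 atm = 5.09×10^-5 mol/kg

[CO2*] = 50.9 μmol/kg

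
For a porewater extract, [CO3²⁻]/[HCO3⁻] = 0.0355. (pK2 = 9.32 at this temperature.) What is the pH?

From K2 = [H⁺][CO3²⁻]/[HCO3⁻]:  pH = pK2 + log₁₀([CO3²⁻]/[HCO3⁻])
log₁₀(0.0355) = -1.450
pH = 9.32 + (-1.450) = 7.87

pH = 7.87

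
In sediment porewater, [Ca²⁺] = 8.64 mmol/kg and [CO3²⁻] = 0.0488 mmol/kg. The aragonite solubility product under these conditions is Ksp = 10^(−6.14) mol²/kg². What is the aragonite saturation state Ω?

Ksp = 10^(−6.14) = 7.244×10^-7
Ω = [Ca²⁺][CO3²⁻]/Ksp = (8.64×10^-3)(0.0488×10^-3) / 7.244×10^-7 = 0.582

Ω = 0.582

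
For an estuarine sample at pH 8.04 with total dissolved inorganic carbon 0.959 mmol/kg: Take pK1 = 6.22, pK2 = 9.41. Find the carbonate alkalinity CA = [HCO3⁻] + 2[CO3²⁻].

CA = 0.984 mmol/kg

CA = [HCO3⁻] + 2[CO3²⁻] = (α₁ + 2α₂)·DIC
At pH 8.04: [H⁺]/K1 = 10^-1.82 = 0.015136, K2/[H⁺] = 10^-1.37 = 0.042658
α₁ = 1/(1 + 0.015136 + 0.042658) = 1/1.0578 = 0.9454; α₂ = α₁·K2/[H⁺] = 0.04033
α₁ + 2α₂ = 1.0260
CA = 1.0260 × 0.959 = 0.984 mmol/kg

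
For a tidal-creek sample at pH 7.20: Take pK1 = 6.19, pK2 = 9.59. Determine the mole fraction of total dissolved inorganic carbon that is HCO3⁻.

α₁ = 1 / (1 + [H⁺]/K1 + K2/[H⁺]) = 1 / (1 + 10^-1.01 + 10^-2.39)
   = 1 / (1 + 0.097724 + 0.0040738) = 1/1.1018 = 0.9076

α₁ = 0.908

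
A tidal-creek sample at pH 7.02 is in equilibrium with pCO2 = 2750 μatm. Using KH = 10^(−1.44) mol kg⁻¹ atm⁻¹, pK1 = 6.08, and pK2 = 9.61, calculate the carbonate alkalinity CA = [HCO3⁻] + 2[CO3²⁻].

CA = 0.874 mmol/kg

[CO2*] = KH · pCO2 = 10^(−1.44) × 2750×10^-6 = 9.985×10^-5 mol/kg
α₀ = 1/(1 + K1/[H⁺] + K1K2/[H⁺]²) = 1/(1 + 10^+0.94 + 10^-1.65) = 0.1028
DIC = [CO2*]/α₀ = 9.985×10^-5 / 0.1028 = 0.9717 mmol/kg
CA = (α₁ + 2α₂)·DIC = (0.8949 + 2×0.002300) × 0.9717 = 0.874 mmol/kg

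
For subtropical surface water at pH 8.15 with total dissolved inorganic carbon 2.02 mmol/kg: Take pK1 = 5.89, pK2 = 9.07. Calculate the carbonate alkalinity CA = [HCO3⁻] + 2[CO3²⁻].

CA = 2.23 mmol/kg

CA = [HCO3⁻] + 2[CO3²⁻] = (α₁ + 2α₂)·DIC
At pH 8.15: [H⁺]/K1 = 10^-2.26 = 0.0054954, K2/[H⁺] = 10^-0.92 = 0.12023
α₁ = 1/(1 + 0.0054954 + 0.12023) = 1/1.1257 = 0.8883; α₂ = α₁·K2/[H⁺] = 0.1068
α₁ + 2α₂ = 1.1019
CA = 1.1019 × 2.02 = 2.23 mmol/kg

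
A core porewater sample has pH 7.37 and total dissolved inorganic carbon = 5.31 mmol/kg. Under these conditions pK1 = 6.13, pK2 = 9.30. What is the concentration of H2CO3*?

α₀ = 1 / (1 + K1/[H⁺] + K1K2/[H⁺]²) = 1 / (1 + 10^+1.24 + 10^-0.69)
   = 1 / (1 + 17.378 + 0.20417) = 1/18.582 = 0.05381
[CO2*] = α₀ × DIC = 0.05381 × 5.31 = 0.286 mmol/kg

[CO2*] = 0.286 mmol/kg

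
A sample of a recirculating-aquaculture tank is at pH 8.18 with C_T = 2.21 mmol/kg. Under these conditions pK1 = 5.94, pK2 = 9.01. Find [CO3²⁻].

[CO3²⁻] = 0.283 mmol/kg

α₂ = 1 / (1 + [H⁺]/K2 + [H⁺]²/(K1K2)) = 1 / (1 + 10^+0.83 + 10^-1.41)
   = 1 / (1 + 6.7608 + 0.038905) = 1/7.7997 = 0.1282
[CO3²⁻] = α₂ × DIC = 0.1282 × 2.21 = 0.283 mmol/kg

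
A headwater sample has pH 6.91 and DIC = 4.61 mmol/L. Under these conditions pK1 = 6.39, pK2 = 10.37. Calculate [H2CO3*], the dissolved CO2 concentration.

α₀ = 1 / (1 + K1/[H⁺] + K1K2/[H⁺]²) = 1 / (1 + 10^+0.52 + 10^-2.94)
   = 1 / (1 + 3.3113 + 0.0011482) = 1/4.3125 = 0.2319
[CO2*] = α₀ × DIC = 0.2319 × 4.61 = 1.07 mmol/L

[CO2*] = 1.07 mmol/L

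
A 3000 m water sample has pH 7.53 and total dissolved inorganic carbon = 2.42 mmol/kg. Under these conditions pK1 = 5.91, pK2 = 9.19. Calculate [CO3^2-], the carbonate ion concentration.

α₂ = 1 / (1 + [H⁺]/K2 + [H⁺]²/(K1K2)) = 1 / (1 + 10^+1.66 + 10^+0.04)
   = 1 / (1 + 45.709 + 1.0965) = 1/47.805 = 0.02092
[CO3²⁻] = α₂ × DIC = 0.02092 × 2.42 = 0.0506 mmol/kg

[CO3²⁻] = 0.0506 mmol/kg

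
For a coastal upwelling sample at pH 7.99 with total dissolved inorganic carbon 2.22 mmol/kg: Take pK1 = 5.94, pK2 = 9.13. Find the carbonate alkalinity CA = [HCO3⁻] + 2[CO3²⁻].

CA = [HCO3⁻] + 2[CO3²⁻] = (α₁ + 2α₂)·DIC
At pH 7.99: [H⁺]/K1 = 10^-2.05 = 0.0089125, K2/[H⁺] = 10^-1.14 = 0.072444
α₁ = 1/(1 + 0.0089125 + 0.072444) = 1/1.0814 = 0.9248; α₂ = α₁·K2/[H⁺] = 0.06699
α₁ + 2α₂ = 1.0588
CA = 1.0588 × 2.22 = 2.35 mmol/kg

CA = 2.35 mmol/kg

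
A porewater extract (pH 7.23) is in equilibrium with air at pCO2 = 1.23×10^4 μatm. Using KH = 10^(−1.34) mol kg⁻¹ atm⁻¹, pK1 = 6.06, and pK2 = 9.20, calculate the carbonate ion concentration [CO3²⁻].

[CO3²⁻] = 0.0891 mmol/kg

[CO2*] = KH · pCO2 = 10^(−1.34) × 1.23×10^4×10^-6 = 5.622×10^-4 mol/kg
α₀ = 1/(1 + K1/[H⁺] + K1K2/[H⁺]²) = 1/(1 + 10^+1.17 + 10^-0.80) = 0.06270
DIC = [CO2*]/α₀ = 5.622×10^-4 / 0.06270 = 8.967 mmol/kg
[CO3²⁻] = α₂·DIC; α₂ = 0.009937, so [CO3²⁻] = 0.009937 × 8.967 = 0.0891 mmol/kg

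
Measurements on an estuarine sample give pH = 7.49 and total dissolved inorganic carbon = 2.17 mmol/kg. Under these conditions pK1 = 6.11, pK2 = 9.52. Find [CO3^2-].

[CO3²⁻] = 19.3 μmol/kg

α₂ = 1 / (1 + [H⁺]/K2 + [H⁺]²/(K1K2)) = 1 / (1 + 10^+2.03 + 10^+0.65)
   = 1 / (1 + 107.15 + 4.4668) = 1/112.62 = 0.008880
[CO3²⁻] = α₂ × DIC = 0.008880 × 2.17 = 0.0193 mmol/kg = 19.3 μmol/kg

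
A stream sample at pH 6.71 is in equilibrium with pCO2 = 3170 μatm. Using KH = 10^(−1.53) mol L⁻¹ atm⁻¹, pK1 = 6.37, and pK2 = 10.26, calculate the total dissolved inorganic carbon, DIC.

[CO2*] = KH · pCO2 = 10^(−1.53) × 3170×10^-6 = 9.355×10^-5 mol/L
α₀ = 1/(1 + K1/[H⁺] + K1K2/[H⁺]²) = 1/(1 + 10^+0.34 + 10^-3.21) = 0.3136
DIC = [CO2*]/α₀ = 9.355×10^-5 / 0.3136 = 0.298 mmol/L

DIC = 0.298 mmol/L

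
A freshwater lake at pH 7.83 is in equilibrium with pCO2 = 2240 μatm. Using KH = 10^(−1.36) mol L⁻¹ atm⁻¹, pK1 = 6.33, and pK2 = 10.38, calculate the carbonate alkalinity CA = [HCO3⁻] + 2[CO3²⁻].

CA = 3.11 mmol/L

[CO2*] = KH · pCO2 = 10^(−1.36) × 2240×10^-6 = 9.778×10^-5 mol/L
α₀ = 1/(1 + K1/[H⁺] + K1K2/[H⁺]²) = 1/(1 + 10^+1.50 + 10^-1.05) = 0.03057
DIC = [CO2*]/α₀ = 9.778×10^-5 / 0.03057 = 3.199 mmol/L
CA = (α₁ + 2α₂)·DIC = (0.9667 + 2×0.002725) × 3.199 = 3.11 mmol/L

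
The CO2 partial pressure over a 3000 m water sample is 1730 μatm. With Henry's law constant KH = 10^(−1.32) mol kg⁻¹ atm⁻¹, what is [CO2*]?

[CO2*] = 82.8 μmol/kg

KH = 10^(−1.32) = 4.786×10^-2 mol kg⁻¹ atm⁻¹
[CO2*] = KH · pCO2 = 4.786×10^-2 × 1730×10^-6 atm = 8.28×10^-5 mol/kg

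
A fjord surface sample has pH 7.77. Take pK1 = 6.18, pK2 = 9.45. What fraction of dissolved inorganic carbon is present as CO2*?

α₀ = 1 / (1 + K1/[H⁺] + K1K2/[H⁺]²) = 1 / (1 + 10^+1.59 + 10^-0.09)
   = 1 / (1 + 38.905 + 0.81283) = 1/40.717 = 0.02456

α₀ = 0.0246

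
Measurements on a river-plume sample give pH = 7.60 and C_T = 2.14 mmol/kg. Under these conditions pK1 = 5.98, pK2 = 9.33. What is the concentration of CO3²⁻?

α₂ = 1 / (1 + [H⁺]/K2 + [H⁺]²/(K1K2)) = 1 / (1 + 10^+1.73 + 10^+0.11)
   = 1 / (1 + 53.703 + 1.2882) = 1/55.991 = 0.01786
[CO3²⁻] = α₂ × DIC = 0.01786 × 2.14 = 0.0382 mmol/kg

[CO3²⁻] = 0.0382 mmol/kg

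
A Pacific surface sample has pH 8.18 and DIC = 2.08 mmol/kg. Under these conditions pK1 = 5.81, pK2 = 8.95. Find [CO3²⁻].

[CO3²⁻] = 0.301 mmol/kg

α₂ = 1 / (1 + [H⁺]/K2 + [H⁺]²/(K1K2)) = 1 / (1 + 10^+0.77 + 10^-1.60)
   = 1 / (1 + 5.8884 + 0.025119) = 1/6.9136 = 0.1446
[CO3²⁻] = α₂ × DIC = 0.1446 × 2.08 = 0.301 mmol/kg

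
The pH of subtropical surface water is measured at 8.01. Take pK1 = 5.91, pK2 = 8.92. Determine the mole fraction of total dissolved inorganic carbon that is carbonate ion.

α₂ = 0.109

α₂ = 1 / (1 + [H⁺]/K2 + [H⁺]²/(K1K2)) = 1 / (1 + 10^+0.91 + 10^-1.19)
   = 1 / (1 + 8.1283 + 0.064565) = 1/9.1929 = 0.1088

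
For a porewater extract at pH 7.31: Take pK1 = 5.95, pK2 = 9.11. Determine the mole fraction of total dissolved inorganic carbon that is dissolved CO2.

α₀ = 1 / (1 + K1/[H⁺] + K1K2/[H⁺]²) = 1 / (1 + 10^+1.36 + 10^-0.44)
   = 1 / (1 + 22.909 + 0.36308) = 1/24.272 = 0.04120

α₀ = 0.0412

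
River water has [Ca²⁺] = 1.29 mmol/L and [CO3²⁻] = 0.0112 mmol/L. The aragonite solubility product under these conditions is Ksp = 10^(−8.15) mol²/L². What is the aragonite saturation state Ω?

Ksp = 10^(−8.15) = 7.079×10^-9
Ω = [Ca²⁺][CO3²⁻]/Ksp = (1.29×10^-3)(0.0112×10^-3) / 7.079×10^-9 = 2.04

Ω = 2.04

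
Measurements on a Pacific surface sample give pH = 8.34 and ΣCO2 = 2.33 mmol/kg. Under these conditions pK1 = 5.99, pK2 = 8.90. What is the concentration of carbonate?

[CO3²⁻] = 0.501 mmol/kg

α₂ = 1 / (1 + [H⁺]/K2 + [H⁺]²/(K1K2)) = 1 / (1 + 10^+0.56 + 10^-1.79)
   = 1 / (1 + 3.6308 + 0.016218) = 1/4.6470 = 0.2152
[CO3²⁻] = α₂ × DIC = 0.2152 × 2.33 = 0.501 mmol/kg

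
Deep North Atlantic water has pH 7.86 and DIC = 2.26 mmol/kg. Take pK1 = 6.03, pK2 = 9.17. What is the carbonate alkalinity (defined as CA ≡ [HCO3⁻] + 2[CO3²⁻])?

CA = [HCO3⁻] + 2[CO3²⁻] = (α₁ + 2α₂)·DIC
At pH 7.86: [H⁺]/K1 = 10^-1.83 = 0.014791, K2/[H⁺] = 10^-1.31 = 0.048978
α₁ = 1/(1 + 0.014791 + 0.048978) = 1/1.0638 = 0.9401; α₂ = α₁·K2/[H⁺] = 0.04604
α₁ + 2α₂ = 1.0321
CA = 1.0321 × 2.26 = 2.33 mmol/kg

CA = 2.33 mmol/kg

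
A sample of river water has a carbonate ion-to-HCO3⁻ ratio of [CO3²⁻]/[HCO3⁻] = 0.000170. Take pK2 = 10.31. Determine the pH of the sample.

pH = 6.54

From K2 = [H⁺][CO3²⁻]/[HCO3⁻]:  pH = pK2 + log₁₀([CO3²⁻]/[HCO3⁻])
log₁₀(0.000170) = -3.770
pH = 10.31 + (-3.770) = 6.54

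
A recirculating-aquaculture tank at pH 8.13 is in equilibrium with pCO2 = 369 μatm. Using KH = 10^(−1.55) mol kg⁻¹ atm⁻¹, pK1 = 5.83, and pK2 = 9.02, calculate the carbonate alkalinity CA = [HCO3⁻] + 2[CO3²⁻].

CA = 2.61 mmol/kg

[CO2*] = KH · pCO2 = 10^(−1.55) × 369×10^-6 = 1.040×10^-5 mol/kg
α₀ = 1/(1 + K1/[H⁺] + K1K2/[H⁺]²) = 1/(1 + 10^+2.30 + 10^+1.41) = 0.004420
DIC = [CO2*]/α₀ = 1.040×10^-5 / 0.004420 = 2.353 mmol/kg
CA = (α₁ + 2α₂)·DIC = (0.8820 + 2×0.1136) × 2.353 = 2.61 mmol/kg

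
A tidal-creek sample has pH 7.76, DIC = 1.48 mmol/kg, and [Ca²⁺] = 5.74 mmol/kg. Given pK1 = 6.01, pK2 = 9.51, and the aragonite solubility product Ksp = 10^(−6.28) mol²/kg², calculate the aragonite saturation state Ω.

Ω = 0.278

α₂ = 1 / (1 + [H⁺]/K2 + [H⁺]²/(K1K2)) = 1 / (1 + 10^+1.75 + 10^+0.00)
   = 1 / (1 + 56.234 + 1.0000) = 1/58.234 = 0.01717
[CO3²⁻] = α₂ × DIC = 0.01717 × 1.48 = 0.02541 mmol/kg
Ksp = 10^(−6.28) = 5.248×10^-7
Ω = [Ca²⁺][CO3²⁻]/Ksp = (5.74×10^-3)(2.541×10^-5) / 5.248×10^-7 = 0.278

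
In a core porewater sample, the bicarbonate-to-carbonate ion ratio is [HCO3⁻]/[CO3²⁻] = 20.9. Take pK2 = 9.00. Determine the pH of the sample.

pH = 7.68

From K2 = [H⁺][CO3²⁻]/[HCO3⁻]:  pH = pK2 − log₁₀([HCO3⁻]/[CO3²⁻])
log₁₀(20.9) = +1.320
pH = 9.00 − (+1.320) = 7.68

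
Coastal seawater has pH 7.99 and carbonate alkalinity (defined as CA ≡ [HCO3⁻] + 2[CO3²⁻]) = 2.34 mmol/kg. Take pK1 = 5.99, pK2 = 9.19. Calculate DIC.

CA = [HCO3⁻] + 2[CO3²⁻] = (α₁ + 2α₂)·DIC
At pH 7.99: [H⁺]/K1 = 10^-2.00 = 0.010000, K2/[H⁺] = 10^-1.20 = 0.063096
α₁ = 1/(1 + 0.010000 + 0.063096) = 1/1.0731 = 0.9319; α₂ = α₁·K2/[H⁺] = 0.05880
α₁ + 2α₂ = 1.0495
DIC = CA / (α₁ + 2α₂) = 2.34 / 1.0495 = 2.23 mmol/kg

DIC = 2.23 mmol/kg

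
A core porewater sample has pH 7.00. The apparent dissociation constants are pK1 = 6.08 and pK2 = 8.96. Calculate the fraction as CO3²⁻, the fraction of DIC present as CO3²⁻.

α₂ = 1 / (1 + [H⁺]/K2 + [H⁺]²/(K1K2)) = 1 / (1 + 10^+1.96 + 10^+1.04)
   = 1 / (1 + 91.201 + 10.965) = 1/103.17 = 0.009693

α₂ = 0.00969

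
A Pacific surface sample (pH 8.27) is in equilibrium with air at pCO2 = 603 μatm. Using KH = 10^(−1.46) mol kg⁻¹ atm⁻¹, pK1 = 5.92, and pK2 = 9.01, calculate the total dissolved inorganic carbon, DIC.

DIC = 5.55 mmol/kg

[CO2*] = KH · pCO2 = 10^(−1.46) × 603×10^-6 = 2.091×10^-5 mol/kg
α₀ = 1/(1 + K1/[H⁺] + K1K2/[H⁺]²) = 1/(1 + 10^+2.35 + 10^+1.61) = 0.003765
DIC = [CO2*]/α₀ = 2.091×10^-5 / 0.003765 = 5.55 mmol/kg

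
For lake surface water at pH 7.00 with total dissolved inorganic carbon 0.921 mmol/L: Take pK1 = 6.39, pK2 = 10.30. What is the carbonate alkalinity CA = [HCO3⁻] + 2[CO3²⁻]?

CA = 0.740 mmol/L

CA = [HCO3⁻] + 2[CO3²⁻] = (α₁ + 2α₂)·DIC
At pH 7.00: [H⁺]/K1 = 10^-0.61 = 0.24547, K2/[H⁺] = 10^-3.30 = 0.00050119
α₁ = 1/(1 + 0.24547 + 0.00050119) = 1/1.2460 = 0.8026; α₂ = α₁·K2/[H⁺] = 0.0004022
α₁ + 2α₂ = 0.8034
CA = 0.8034 × 0.921 = 0.740 mmol/L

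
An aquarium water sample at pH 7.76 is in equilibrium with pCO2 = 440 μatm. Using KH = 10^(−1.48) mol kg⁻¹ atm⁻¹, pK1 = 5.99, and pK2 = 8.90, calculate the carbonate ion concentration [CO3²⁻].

[CO3²⁻] = 0.0622 mmol/kg

[CO2*] = KH · pCO2 = 10^(−1.48) × 440×10^-6 = 1.457×10^-5 mol/kg
α₀ = 1/(1 + K1/[H⁺] + K1K2/[H⁺]²) = 1/(1 + 10^+1.77 + 10^+0.63) = 0.01559
DIC = [CO2*]/α₀ = 1.457×10^-5 / 0.01559 = 0.9347 mmol/kg
[CO3²⁻] = α₂·DIC; α₂ = 0.06650, so [CO3²⁻] = 0.06650 × 0.9347 = 0.0622 mmol/kg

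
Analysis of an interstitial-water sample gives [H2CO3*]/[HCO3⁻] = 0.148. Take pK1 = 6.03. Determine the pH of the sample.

pH = 6.86

From K1 = [H⁺][HCO3⁻]/[H2CO3*]:  pH = pK1 − log₁₀([H2CO3*]/[HCO3⁻])
log₁₀(0.148) = -0.830
pH = 6.03 − (-0.830) = 6.86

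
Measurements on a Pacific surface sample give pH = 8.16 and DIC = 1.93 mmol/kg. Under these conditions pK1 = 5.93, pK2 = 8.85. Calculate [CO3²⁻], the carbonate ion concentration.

α₂ = 1 / (1 + [H⁺]/K2 + [H⁺]²/(K1K2)) = 1 / (1 + 10^+0.69 + 10^-1.54)
   = 1 / (1 + 4.8978 + 0.028840) = 1/5.9266 = 0.1687
[CO3²⁻] = α₂ × DIC = 0.1687 × 1.93 = 0.326 mmol/kg

[CO3²⁻] = 0.326 mmol/kg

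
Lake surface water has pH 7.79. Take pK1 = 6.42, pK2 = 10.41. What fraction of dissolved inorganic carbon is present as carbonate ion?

α₂ = 1 / (1 + [H⁺]/K2 + [H⁺]²/(K1K2)) = 1 / (1 + 10^+2.62 + 10^+1.25)
   = 1 / (1 + 416.87 + 17.783) = 1/435.65 = 0.002295

α₂ = 0.00230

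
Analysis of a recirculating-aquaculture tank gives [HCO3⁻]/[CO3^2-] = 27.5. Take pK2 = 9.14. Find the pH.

pH = 7.70

From K2 = [H⁺][CO3^2-]/[HCO3⁻]:  pH = pK2 − log₁₀([HCO3⁻]/[CO3^2-])
log₁₀(27.5) = +1.439
pH = 9.14 − (+1.439) = 7.70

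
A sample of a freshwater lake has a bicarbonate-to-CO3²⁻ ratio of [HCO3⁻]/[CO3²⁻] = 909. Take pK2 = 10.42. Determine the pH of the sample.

From K2 = [H⁺][CO3²⁻]/[HCO3⁻]:  pH = pK2 − log₁₀([HCO3⁻]/[CO3²⁻])
log₁₀(909) = +2.959
pH = 10.42 − (+2.959) = 7.46

pH = 7.46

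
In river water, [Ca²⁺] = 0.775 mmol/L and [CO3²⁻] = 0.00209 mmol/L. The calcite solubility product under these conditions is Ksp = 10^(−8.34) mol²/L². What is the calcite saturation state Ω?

Ω = 0.354

Ksp = 10^(−8.34) = 4.571×10^-9
Ω = [Ca²⁺][CO3²⁻]/Ksp = (0.775×10^-3)(0.00209×10^-3) / 4.571×10^-9 = 0.354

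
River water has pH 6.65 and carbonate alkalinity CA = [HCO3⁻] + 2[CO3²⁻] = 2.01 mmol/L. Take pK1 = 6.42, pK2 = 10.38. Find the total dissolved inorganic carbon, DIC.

DIC = 3.19 mmol/L

CA = [HCO3⁻] + 2[CO3²⁻] = (α₁ + 2α₂)·DIC
At pH 6.65: [H⁺]/K1 = 10^-0.23 = 0.58884, K2/[H⁺] = 10^-3.73 = 0.00018621
α₁ = 1/(1 + 0.58884 + 0.00018621) = 1/1.5890 = 0.6293; α₂ = α₁·K2/[H⁺] = 0.0001172
α₁ + 2α₂ = 0.6295
DIC = CA / (α₁ + 2α₂) = 2.01 / 0.6295 = 3.19 mmol/L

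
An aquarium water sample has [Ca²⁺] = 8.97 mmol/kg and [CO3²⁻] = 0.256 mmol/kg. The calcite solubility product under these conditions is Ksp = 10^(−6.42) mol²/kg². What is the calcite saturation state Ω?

Ω = 6.04

Ksp = 10^(−6.42) = 3.802×10^-7
Ω = [Ca²⁺][CO3²⁻]/Ksp = (8.97×10^-3)(0.256×10^-3) / 3.802×10^-7 = 6.04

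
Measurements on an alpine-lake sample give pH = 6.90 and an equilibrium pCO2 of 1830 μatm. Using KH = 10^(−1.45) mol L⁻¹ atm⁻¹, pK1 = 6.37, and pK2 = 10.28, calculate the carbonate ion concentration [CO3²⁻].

[CO3²⁻] = 0.0917 μmol/L

[CO2*] = KH · pCO2 = 10^(−1.45) × 1830×10^-6 = 6.493×10^-5 mol/L
α₀ = 1/(1 + K1/[H⁺] + K1K2/[H⁺]²) = 1/(1 + 10^+0.53 + 10^-2.85) = 0.2278
DIC = [CO2*]/α₀ = 6.493×10^-5 / 0.2278 = 0.2850 mmol/L
[CO3²⁻] = α₂·DIC; α₂ = 0.0003218, so [CO3²⁻] = 0.0003218 × 0.2850 = 9.17×10^-5 mmol/L = 0.0917 μmol/L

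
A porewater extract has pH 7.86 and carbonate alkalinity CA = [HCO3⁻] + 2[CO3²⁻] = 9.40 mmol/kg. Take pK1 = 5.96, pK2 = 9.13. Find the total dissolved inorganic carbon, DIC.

DIC = 9.05 mmol/kg

CA = [HCO3⁻] + 2[CO3²⁻] = (α₁ + 2α₂)·DIC
At pH 7.86: [H⁺]/K1 = 10^-1.90 = 0.012589, K2/[H⁺] = 10^-1.27 = 0.053703
α₁ = 1/(1 + 0.012589 + 0.053703) = 1/1.0663 = 0.9378; α₂ = α₁·K2/[H⁺] = 0.05036
α₁ + 2α₂ = 1.0386
DIC = CA / (α₁ + 2α₂) = 9.40 / 1.0386 = 9.05 mmol/kg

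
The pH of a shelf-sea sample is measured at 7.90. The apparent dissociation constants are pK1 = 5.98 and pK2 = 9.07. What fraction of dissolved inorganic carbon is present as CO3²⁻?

α₂ = 0.0626

α₂ = 1 / (1 + [H⁺]/K2 + [H⁺]²/(K1K2)) = 1 / (1 + 10^+1.17 + 10^-0.75)
   = 1 / (1 + 14.791 + 0.17783) = 1/15.969 = 0.06262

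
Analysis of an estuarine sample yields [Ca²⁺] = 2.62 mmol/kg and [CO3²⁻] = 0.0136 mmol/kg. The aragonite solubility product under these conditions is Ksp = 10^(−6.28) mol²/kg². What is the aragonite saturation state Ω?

Ksp = 10^(−6.28) = 5.248×10^-7
Ω = [Ca²⁺][CO3²⁻]/Ksp = (2.62×10^-3)(0.0136×10^-3) / 5.248×10^-7 = 0.0679

Ω = 0.0679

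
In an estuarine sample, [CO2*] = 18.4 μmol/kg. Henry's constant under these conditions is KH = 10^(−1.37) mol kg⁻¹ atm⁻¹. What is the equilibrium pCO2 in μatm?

pCO2 = 431 μatm

KH = 10^(−1.37) = 4.266×10^-2 mol kg⁻¹ atm⁻¹
pCO2 = [CO2*]/KH = 18.4×10^-6 / 4.266×10^-2 = 4.31×10^-4 atm = 431 μatm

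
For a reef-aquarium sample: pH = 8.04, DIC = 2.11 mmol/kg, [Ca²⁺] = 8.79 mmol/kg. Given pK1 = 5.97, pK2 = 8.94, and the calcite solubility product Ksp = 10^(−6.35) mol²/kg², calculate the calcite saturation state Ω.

α₂ = 1 / (1 + [H⁺]/K2 + [H⁺]²/(K1K2)) = 1 / (1 + 10^+0.90 + 10^-1.17)
   = 1 / (1 + 7.9433 + 0.067608) = 1/9.0109 = 0.1110
[CO3²⁻] = α₂ × DIC = 0.1110 × 2.11 = 0.2342 mmol/kg
Ksp = 10^(−6.35) = 4.467×10^-7
Ω = [Ca²⁺][CO3²⁻]/Ksp = (8.79×10^-3)(2.342×10^-4) / 4.467×10^-7 = 4.61

Ω = 4.61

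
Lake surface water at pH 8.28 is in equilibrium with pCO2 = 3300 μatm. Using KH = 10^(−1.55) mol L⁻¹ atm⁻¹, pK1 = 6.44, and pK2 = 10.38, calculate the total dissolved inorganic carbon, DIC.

[CO2*] = KH · pCO2 = 10^(−1.55) × 3300×10^-6 = 9.301×10^-5 mol/L
α₀ = 1/(1 + K1/[H⁺] + K1K2/[H⁺]²) = 1/(1 + 10^+1.84 + 10^-0.26) = 0.01414
DIC = [CO2*]/α₀ = 9.301×10^-5 / 0.01414 = 6.58 mmol/L

DIC = 6.58 mmol/L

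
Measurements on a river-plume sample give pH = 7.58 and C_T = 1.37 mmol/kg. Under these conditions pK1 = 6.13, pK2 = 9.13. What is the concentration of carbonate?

[CO3²⁻] = 0.0363 mmol/kg

α₂ = 1 / (1 + [H⁺]/K2 + [H⁺]²/(K1K2)) = 1 / (1 + 10^+1.55 + 10^+0.10)
   = 1 / (1 + 35.481 + 1.2589) = 1/37.740 = 0.02650
[CO3²⁻] = α₂ × DIC = 0.02650 × 1.37 = 0.0363 mmol/kg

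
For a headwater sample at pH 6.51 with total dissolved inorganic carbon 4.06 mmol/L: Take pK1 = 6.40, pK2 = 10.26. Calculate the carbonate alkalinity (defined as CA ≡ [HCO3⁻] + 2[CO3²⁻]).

CA = 2.29 mmol/L

CA = [HCO3⁻] + 2[CO3²⁻] = (α₁ + 2α₂)·DIC
At pH 6.51: [H⁺]/K1 = 10^-0.11 = 0.77625, K2/[H⁺] = 10^-3.75 = 0.00017783
α₁ = 1/(1 + 0.77625 + 0.00017783) = 1/1.7764 = 0.5629; α₂ = α₁·K2/[H⁺] = 0.0001001
α₁ + 2α₂ = 0.5631
CA = 0.5631 × 4.06 = 2.29 mmol/L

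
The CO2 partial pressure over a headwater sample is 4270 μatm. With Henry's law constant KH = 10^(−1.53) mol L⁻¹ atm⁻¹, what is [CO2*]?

[CO2*] = 126 μmol/L

KH = 10^(−1.53) = 2.951×10^-2 mol L⁻¹ atm⁻¹
[CO2*] = KH · pCO2 = 2.951×10^-2 × 4270×10^-6 atm = 1.26×10^-4 mol/L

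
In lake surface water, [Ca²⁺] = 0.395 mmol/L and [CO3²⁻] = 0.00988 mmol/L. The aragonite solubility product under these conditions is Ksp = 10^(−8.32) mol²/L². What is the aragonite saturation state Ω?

Ksp = 10^(−8.32) = 4.786×10^-9
Ω = [Ca²⁺][CO3²⁻]/Ksp = (0.395×10^-3)(0.00988×10^-3) / 4.786×10^-9 = 0.815

Ω = 0.815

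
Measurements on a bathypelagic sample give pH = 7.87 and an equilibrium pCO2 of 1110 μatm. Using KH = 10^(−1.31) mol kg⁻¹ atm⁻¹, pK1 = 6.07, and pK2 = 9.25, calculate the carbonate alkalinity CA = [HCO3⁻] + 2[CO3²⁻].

[CO2*] = KH · pCO2 = 10^(−1.31) × 1110×10^-6 = 5.437×10^-5 mol/kg
α₀ = 1/(1 + K1/[H⁺] + K1K2/[H⁺]²) = 1/(1 + 10^+1.80 + 10^+0.42) = 0.01499
DIC = [CO2*]/α₀ = 5.437×10^-5 / 0.01499 = 3.628 mmol/kg
CA = (α₁ + 2α₂)·DIC = (0.9456 + 2×0.03942) × 3.628 = 3.72 mmol/kg

CA = 3.72 mmol/kg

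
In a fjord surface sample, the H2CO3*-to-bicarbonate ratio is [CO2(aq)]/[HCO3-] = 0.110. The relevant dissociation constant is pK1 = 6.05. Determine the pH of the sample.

From K1 = [H⁺][HCO3-]/[CO2(aq)]:  pH = pK1 − log₁₀([CO2(aq)]/[HCO3-])
log₁₀(0.110) = -0.959
pH = 6.05 − (-0.959) = 7.01

pH = 7.01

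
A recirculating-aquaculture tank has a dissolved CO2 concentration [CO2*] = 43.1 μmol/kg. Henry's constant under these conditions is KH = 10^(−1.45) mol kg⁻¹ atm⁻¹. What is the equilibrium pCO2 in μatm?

KH = 10^(−1.45) = 3.548×10^-2 mol kg⁻¹ atm⁻¹
pCO2 = [CO2*]/KH = 43.1×10^-6 / 3.548×10^-2 = 1.21×10^-3 atm = 1210 μatm

pCO2 = 1210 μatm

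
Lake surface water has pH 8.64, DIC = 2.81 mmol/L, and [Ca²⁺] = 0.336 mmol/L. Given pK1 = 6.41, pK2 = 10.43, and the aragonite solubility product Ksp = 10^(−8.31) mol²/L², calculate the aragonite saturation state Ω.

Ω = 3.06

α₂ = 1 / (1 + [H⁺]/K2 + [H⁺]²/(K1K2)) = 1 / (1 + 10^+1.79 + 10^-0.44)
   = 1 / (1 + 61.660 + 0.36308) = 1/63.023 = 0.01587
[CO3²⁻] = α₂ × DIC = 0.01587 × 2.81 = 0.04459 mmol/L
Ksp = 10^(−8.31) = 4.898×10^-9
Ω = [Ca²⁺][CO3²⁻]/Ksp = (0.336×10^-3)(4.459×10^-5) / 4.898×10^-9 = 3.06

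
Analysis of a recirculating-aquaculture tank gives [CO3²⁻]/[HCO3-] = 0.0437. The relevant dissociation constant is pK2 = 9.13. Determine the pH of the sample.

pH = 7.77

From K2 = [H⁺][CO3²⁻]/[HCO3-]:  pH = pK2 + log₁₀([CO3²⁻]/[HCO3-])
log₁₀(0.0437) = -1.360
pH = 9.13 + (-1.360) = 7.77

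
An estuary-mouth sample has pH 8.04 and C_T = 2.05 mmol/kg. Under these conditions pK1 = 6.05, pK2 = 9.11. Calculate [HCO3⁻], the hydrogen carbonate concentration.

[HCO3⁻] = 1.87 mmol/kg

α₁ = 1 / (1 + [H⁺]/K1 + K2/[H⁺]) = 1 / (1 + 10^-1.99 + 10^-1.07)
   = 1 / (1 + 0.010233 + 0.085114) = 1/1.0953 = 0.9130
[HCO3⁻] = α₁ × DIC = 0.9130 × 2.05 = 1.87 mmol/kg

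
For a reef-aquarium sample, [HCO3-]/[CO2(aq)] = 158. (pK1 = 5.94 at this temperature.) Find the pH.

From K1 = [H⁺][HCO3-]/[CO2(aq)]:  pH = pK1 + log₁₀([HCO3-]/[CO2(aq)])
log₁₀(158) = +2.199
pH = 5.94 + (+2.199) = 8.14

pH = 8.14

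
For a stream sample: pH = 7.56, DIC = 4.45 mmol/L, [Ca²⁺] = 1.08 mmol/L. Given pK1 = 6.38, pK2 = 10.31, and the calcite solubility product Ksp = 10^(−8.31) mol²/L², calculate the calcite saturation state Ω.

Ω = 1.63

α₂ = 1 / (1 + [H⁺]/K2 + [H⁺]²/(K1K2)) = 1 / (1 + 10^+2.75 + 10^+1.57)
   = 1 / (1 + 562.34 + 37.154) = 1/600.49 = 0.001665
[CO3²⁻] = α₂ × DIC = 0.001665 × 4.45 = 0.007411 mmol/L = 7.411 μmol/L
Ksp = 10^(−8.31) = 4.898×10^-9
Ω = [Ca²⁺][CO3²⁻]/Ksp = (1.08×10^-3)(7.411×10^-6) / 4.898×10^-9 = 1.63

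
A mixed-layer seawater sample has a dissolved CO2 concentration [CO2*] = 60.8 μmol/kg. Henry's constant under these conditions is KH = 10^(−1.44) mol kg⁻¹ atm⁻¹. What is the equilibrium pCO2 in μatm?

pCO2 = 1670 μatm

KH = 10^(−1.44) = 3.631×10^-2 mol kg⁻¹ atm⁻¹
pCO2 = [CO2*]/KH = 60.8×10^-6 / 3.631×10^-2 = 1.67×10^-3 atm = 1670 μatm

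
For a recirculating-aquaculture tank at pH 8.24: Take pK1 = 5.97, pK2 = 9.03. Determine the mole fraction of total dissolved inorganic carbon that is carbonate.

α₂ = 1 / (1 + [H⁺]/K2 + [H⁺]²/(K1K2)) = 1 / (1 + 10^+0.79 + 10^-1.48)
   = 1 / (1 + 6.1660 + 0.033113) = 1/7.1991 = 0.1389

α₂ = 0.139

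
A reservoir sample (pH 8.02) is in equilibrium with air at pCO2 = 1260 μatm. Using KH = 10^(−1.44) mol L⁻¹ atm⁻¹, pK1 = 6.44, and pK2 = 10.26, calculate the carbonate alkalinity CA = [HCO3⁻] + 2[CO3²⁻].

CA = 1.76 mmol/L

[CO2*] = KH · pCO2 = 10^(−1.44) × 1260×10^-6 = 4.575×10^-5 mol/L
α₀ = 1/(1 + K1/[H⁺] + K1K2/[H⁺]²) = 1/(1 + 10^+1.58 + 10^-0.66) = 0.02549
DIC = [CO2*]/α₀ = 4.575×10^-5 / 0.02549 = 1.795 mmol/L
CA = (α₁ + 2α₂)·DIC = (0.9689 + 2×0.005576) × 1.795 = 1.76 mmol/L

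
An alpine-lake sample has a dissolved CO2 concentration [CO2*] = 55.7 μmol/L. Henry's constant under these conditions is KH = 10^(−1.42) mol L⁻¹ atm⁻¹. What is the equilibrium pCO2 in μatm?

KH = 10^(−1.42) = 3.802×10^-2 mol L⁻¹ atm⁻¹
pCO2 = [CO2*]/KH = 55.7×10^-6 / 3.802×10^-2 = 1.47×10^-3 atm = 1470 μatm

pCO2 = 1470 μatm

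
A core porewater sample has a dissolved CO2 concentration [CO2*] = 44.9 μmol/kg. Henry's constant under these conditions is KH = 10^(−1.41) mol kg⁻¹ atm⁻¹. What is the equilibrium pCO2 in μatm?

pCO2 = 1150 μatm

KH = 10^(−1.41) = 3.890×10^-2 mol kg⁻¹ atm⁻¹
pCO2 = [CO2*]/KH = 44.9×10^-6 / 3.890×10^-2 = 1.15×10^-3 atm = 1150 μatm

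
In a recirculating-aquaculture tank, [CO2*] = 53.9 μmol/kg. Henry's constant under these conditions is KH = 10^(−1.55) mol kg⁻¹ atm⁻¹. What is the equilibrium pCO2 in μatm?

KH = 10^(−1.55) = 2.818×10^-2 mol kg⁻¹ atm⁻¹
pCO2 = [CO2*]/KH = 53.9×10^-6 / 2.818×10^-2 = 1.91×10^-3 atm = 1910 μatm

pCO2 = 1910 μatm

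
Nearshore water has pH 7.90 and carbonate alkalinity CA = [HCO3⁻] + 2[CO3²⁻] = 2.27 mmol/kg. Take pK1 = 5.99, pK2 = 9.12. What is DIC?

DIC = 2.17 mmol/kg

CA = [HCO3⁻] + 2[CO3²⁻] = (α₁ + 2α₂)·DIC
At pH 7.90: [H⁺]/K1 = 10^-1.91 = 0.012303, K2/[H⁺] = 10^-1.22 = 0.060256
α₁ = 1/(1 + 0.012303 + 0.060256) = 1/1.0726 = 0.9323; α₂ = α₁·K2/[H⁺] = 0.05618
α₁ + 2α₂ = 1.0447
DIC = CA / (α₁ + 2α₂) = 2.27 / 1.0447 = 2.17 mmol/kg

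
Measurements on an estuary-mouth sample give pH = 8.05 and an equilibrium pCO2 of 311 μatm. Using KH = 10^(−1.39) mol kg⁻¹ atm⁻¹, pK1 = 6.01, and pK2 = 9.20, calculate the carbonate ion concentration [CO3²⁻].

[CO2*] = KH · pCO2 = 10^(−1.39) × 311×10^-6 = 1.267×10^-5 mol/kg
α₀ = 1/(1 + K1/[H⁺] + K1K2/[H⁺]²) = 1/(1 + 10^+2.04 + 10^+0.89) = 0.008445
DIC = [CO2*]/α₀ = 1.267×10^-5 / 0.008445 = 1.500 mmol/kg
[CO3²⁻] = α₂·DIC; α₂ = 0.06556, so [CO3²⁻] = 0.06556 × 1.500 = 0.0983 mmol/kg

[CO3²⁻] = 0.0983 mmol/kg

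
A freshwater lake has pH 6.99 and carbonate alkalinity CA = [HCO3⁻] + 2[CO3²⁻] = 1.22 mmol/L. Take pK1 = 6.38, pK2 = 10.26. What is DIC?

DIC = 1.52 mmol/L

CA = [HCO3⁻] + 2[CO3²⁻] = (α₁ + 2α₂)·DIC
At pH 6.99: [H⁺]/K1 = 10^-0.61 = 0.24547, K2/[H⁺] = 10^-3.27 = 0.00053703
α₁ = 1/(1 + 0.24547 + 0.00053703) = 1/1.2460 = 0.8026; α₂ = α₁·K2/[H⁺] = 0.0004310
α₁ + 2α₂ = 0.8034
DIC = CA / (α₁ + 2α₂) = 1.22 / 0.8034 = 1.52 mmol/L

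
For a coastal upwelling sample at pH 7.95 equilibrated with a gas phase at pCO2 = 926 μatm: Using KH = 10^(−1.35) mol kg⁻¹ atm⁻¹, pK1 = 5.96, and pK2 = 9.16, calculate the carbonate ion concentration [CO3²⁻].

[CO3²⁻] = 0.249 mmol/kg

[CO2*] = KH · pCO2 = 10^(−1.35) × 926×10^-6 = 4.136×10^-5 mol/kg
α₀ = 1/(1 + K1/[H⁺] + K1K2/[H⁺]²) = 1/(1 + 10^+1.99 + 10^+0.78) = 0.009547
DIC = [CO2*]/α₀ = 4.136×10^-5 / 0.009547 = 4.333 mmol/kg
[CO3²⁻] = α₂·DIC; α₂ = 0.05752, so [CO3²⁻] = 0.05752 × 4.333 = 0.249 mmol/kg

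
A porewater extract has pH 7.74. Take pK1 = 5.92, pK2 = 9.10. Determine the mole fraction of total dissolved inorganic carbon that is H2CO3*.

α₀ = 1 / (1 + K1/[H⁺] + K1K2/[H⁺]²) = 1 / (1 + 10^+1.82 + 10^+0.46)
   = 1 / (1 + 66.069 + 2.8840) = 1/69.953 = 0.01430

α₀ = 0.0143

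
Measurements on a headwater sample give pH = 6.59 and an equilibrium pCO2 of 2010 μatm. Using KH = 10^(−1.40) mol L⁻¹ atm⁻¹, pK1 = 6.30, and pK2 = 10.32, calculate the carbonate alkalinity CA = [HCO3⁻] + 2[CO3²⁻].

CA = 0.156 mmol/L

[CO2*] = KH · pCO2 = 10^(−1.40) × 2010×10^-6 = 8.002×10^-5 mol/L
α₀ = 1/(1 + K1/[H⁺] + K1K2/[H⁺]²) = 1/(1 + 10^+0.29 + 10^-3.44) = 0.3390
DIC = [CO2*]/α₀ = 8.002×10^-5 / 0.3390 = 0.2361 mmol/L
CA = (α₁ + 2α₂)·DIC = (0.6609 + 2×0.0001231) × 0.2361 = 0.156 mmol/L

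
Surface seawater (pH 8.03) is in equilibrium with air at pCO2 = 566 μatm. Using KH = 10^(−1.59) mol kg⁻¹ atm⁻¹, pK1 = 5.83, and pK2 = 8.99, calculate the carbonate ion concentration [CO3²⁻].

[CO2*] = KH · pCO2 = 10^(−1.59) × 566×10^-6 = 1.455×10^-5 mol/kg
α₀ = 1/(1 + K1/[H⁺] + K1K2/[H⁺]²) = 1/(1 + 10^+2.20 + 10^+1.24) = 0.005654
DIC = [CO2*]/α₀ = 1.455×10^-5 / 0.005654 = 2.573 mmol/kg
[CO3²⁻] = α₂·DIC; α₂ = 0.09825, so [CO3²⁻] = 0.09825 × 2.573 = 0.253 mmol/kg

[CO3²⁻] = 0.253 mmol/kg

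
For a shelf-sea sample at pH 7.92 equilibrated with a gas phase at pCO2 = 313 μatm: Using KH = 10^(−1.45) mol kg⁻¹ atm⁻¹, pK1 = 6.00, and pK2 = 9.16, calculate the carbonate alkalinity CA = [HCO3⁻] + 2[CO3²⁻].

[CO2*] = KH · pCO2 = 10^(−1.45) × 313×10^-6 = 1.111×10^-5 mol/kg
α₀ = 1/(1 + K1/[H⁺] + K1K2/[H⁺]²) = 1/(1 + 10^+1.92 + 10^+0.68) = 0.01124
DIC = [CO2*]/α₀ = 1.111×10^-5 / 0.01124 = 0.9880 mmol/kg
CA = (α₁ + 2α₂)·DIC = (0.9350 + 2×0.05380) × 0.9880 = 1.03 mmol/kg

CA = 1.03 mmol/kg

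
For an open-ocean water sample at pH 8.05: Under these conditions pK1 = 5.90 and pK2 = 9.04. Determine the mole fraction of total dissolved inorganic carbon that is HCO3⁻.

α₁ = 1 / (1 + [H⁺]/K1 + K2/[H⁺]) = 1 / (1 + 10^-2.15 + 10^-0.99)
   = 1 / (1 + 0.0070795 + 0.10233) = 1/1.1094 = 0.9014

α₁ = 0.901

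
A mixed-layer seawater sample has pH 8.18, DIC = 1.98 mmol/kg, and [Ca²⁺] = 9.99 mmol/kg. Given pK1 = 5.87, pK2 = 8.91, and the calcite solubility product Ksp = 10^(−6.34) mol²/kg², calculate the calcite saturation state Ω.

Ω = 6.77

α₂ = 1 / (1 + [H⁺]/K2 + [H⁺]²/(K1K2)) = 1 / (1 + 10^+0.73 + 10^-1.58)
   = 1 / (1 + 5.3703 + 0.026303) = 1/6.3966 = 0.1563
[CO3²⁻] = α₂ × DIC = 0.1563 × 1.98 = 0.3095 mmol/kg
Ksp = 10^(−6.34) = 4.571×10^-7
Ω = [Ca²⁺][CO3²⁻]/Ksp = (9.99×10^-3)(3.095×10^-4) / 4.571×10^-7 = 6.77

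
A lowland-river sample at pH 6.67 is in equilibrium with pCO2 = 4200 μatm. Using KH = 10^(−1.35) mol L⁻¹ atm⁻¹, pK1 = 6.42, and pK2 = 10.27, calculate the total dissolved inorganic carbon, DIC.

DIC = 0.521 mmol/L

[CO2*] = KH · pCO2 = 10^(−1.35) × 4200×10^-6 = 1.876×10^-4 mol/L
α₀ = 1/(1 + K1/[H⁺] + K1K2/[H⁺]²) = 1/(1 + 10^+0.25 + 10^-3.35) = 0.3599
DIC = [CO2*]/α₀ = 1.876×10^-4 / 0.3599 = 0.521 mmol/L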